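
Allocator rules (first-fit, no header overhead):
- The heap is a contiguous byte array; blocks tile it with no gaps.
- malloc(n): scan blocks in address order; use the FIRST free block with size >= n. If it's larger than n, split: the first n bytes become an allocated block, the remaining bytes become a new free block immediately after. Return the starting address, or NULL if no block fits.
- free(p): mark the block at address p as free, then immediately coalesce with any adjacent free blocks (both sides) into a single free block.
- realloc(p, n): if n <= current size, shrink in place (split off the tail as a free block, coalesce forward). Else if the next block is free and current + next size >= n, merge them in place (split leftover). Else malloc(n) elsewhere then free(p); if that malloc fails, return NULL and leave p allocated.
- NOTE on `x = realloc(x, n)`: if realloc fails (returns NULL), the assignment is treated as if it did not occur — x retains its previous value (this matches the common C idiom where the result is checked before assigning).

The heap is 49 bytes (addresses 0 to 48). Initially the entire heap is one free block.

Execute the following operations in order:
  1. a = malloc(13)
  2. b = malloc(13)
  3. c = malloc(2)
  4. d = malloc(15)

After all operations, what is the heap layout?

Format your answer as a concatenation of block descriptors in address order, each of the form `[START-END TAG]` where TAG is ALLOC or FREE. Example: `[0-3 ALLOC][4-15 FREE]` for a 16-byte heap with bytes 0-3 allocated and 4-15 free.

Answer: [0-12 ALLOC][13-25 ALLOC][26-27 ALLOC][28-42 ALLOC][43-48 FREE]

Derivation:
Op 1: a = malloc(13) -> a = 0; heap: [0-12 ALLOC][13-48 FREE]
Op 2: b = malloc(13) -> b = 13; heap: [0-12 ALLOC][13-25 ALLOC][26-48 FREE]
Op 3: c = malloc(2) -> c = 26; heap: [0-12 ALLOC][13-25 ALLOC][26-27 ALLOC][28-48 FREE]
Op 4: d = malloc(15) -> d = 28; heap: [0-12 ALLOC][13-25 ALLOC][26-27 ALLOC][28-42 ALLOC][43-48 FREE]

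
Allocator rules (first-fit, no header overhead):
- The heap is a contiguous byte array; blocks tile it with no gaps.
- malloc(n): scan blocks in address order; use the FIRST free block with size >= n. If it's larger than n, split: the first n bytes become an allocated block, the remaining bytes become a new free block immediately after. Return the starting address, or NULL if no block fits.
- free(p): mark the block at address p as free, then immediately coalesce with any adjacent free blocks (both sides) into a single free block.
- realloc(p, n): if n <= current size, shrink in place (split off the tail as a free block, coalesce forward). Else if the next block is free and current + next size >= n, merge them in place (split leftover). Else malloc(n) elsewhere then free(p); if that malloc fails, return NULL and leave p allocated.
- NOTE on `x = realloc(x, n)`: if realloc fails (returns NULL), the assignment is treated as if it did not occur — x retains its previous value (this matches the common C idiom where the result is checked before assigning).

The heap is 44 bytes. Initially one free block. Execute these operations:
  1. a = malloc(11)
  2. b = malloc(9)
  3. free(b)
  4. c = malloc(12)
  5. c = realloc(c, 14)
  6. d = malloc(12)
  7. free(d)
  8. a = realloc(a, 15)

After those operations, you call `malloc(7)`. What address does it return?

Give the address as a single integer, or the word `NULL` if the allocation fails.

Op 1: a = malloc(11) -> a = 0; heap: [0-10 ALLOC][11-43 FREE]
Op 2: b = malloc(9) -> b = 11; heap: [0-10 ALLOC][11-19 ALLOC][20-43 FREE]
Op 3: free(b) -> (freed b); heap: [0-10 ALLOC][11-43 FREE]
Op 4: c = malloc(12) -> c = 11; heap: [0-10 ALLOC][11-22 ALLOC][23-43 FREE]
Op 5: c = realloc(c, 14) -> c = 11; heap: [0-10 ALLOC][11-24 ALLOC][25-43 FREE]
Op 6: d = malloc(12) -> d = 25; heap: [0-10 ALLOC][11-24 ALLOC][25-36 ALLOC][37-43 FREE]
Op 7: free(d) -> (freed d); heap: [0-10 ALLOC][11-24 ALLOC][25-43 FREE]
Op 8: a = realloc(a, 15) -> a = 25; heap: [0-10 FREE][11-24 ALLOC][25-39 ALLOC][40-43 FREE]
malloc(7): first-fit scan over [0-10 FREE][11-24 ALLOC][25-39 ALLOC][40-43 FREE] -> 0

Answer: 0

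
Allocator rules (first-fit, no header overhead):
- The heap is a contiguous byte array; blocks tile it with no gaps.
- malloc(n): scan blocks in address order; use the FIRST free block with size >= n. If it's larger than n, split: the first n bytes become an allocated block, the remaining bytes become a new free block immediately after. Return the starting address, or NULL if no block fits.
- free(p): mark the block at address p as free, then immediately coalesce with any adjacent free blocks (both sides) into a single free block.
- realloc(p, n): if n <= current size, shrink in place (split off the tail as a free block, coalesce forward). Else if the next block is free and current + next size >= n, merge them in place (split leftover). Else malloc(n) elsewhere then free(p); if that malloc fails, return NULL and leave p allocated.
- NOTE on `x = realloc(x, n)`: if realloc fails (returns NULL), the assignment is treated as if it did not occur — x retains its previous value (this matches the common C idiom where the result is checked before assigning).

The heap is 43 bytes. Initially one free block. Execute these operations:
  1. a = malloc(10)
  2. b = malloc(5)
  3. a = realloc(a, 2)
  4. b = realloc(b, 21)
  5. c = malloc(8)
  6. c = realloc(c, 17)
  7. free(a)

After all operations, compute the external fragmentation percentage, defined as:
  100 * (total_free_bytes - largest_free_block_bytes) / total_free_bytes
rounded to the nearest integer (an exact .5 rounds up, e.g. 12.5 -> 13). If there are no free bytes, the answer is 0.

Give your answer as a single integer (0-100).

Op 1: a = malloc(10) -> a = 0; heap: [0-9 ALLOC][10-42 FREE]
Op 2: b = malloc(5) -> b = 10; heap: [0-9 ALLOC][10-14 ALLOC][15-42 FREE]
Op 3: a = realloc(a, 2) -> a = 0; heap: [0-1 ALLOC][2-9 FREE][10-14 ALLOC][15-42 FREE]
Op 4: b = realloc(b, 21) -> b = 10; heap: [0-1 ALLOC][2-9 FREE][10-30 ALLOC][31-42 FREE]
Op 5: c = malloc(8) -> c = 2; heap: [0-1 ALLOC][2-9 ALLOC][10-30 ALLOC][31-42 FREE]
Op 6: c = realloc(c, 17) -> NULL (c unchanged); heap: [0-1 ALLOC][2-9 ALLOC][10-30 ALLOC][31-42 FREE]
Op 7: free(a) -> (freed a); heap: [0-1 FREE][2-9 ALLOC][10-30 ALLOC][31-42 FREE]
Free blocks: [2 12] total_free=14 largest=12 -> 100*(14-12)/14 = 200/14 ≈ 14.286 -> rounds to 14

Answer: 14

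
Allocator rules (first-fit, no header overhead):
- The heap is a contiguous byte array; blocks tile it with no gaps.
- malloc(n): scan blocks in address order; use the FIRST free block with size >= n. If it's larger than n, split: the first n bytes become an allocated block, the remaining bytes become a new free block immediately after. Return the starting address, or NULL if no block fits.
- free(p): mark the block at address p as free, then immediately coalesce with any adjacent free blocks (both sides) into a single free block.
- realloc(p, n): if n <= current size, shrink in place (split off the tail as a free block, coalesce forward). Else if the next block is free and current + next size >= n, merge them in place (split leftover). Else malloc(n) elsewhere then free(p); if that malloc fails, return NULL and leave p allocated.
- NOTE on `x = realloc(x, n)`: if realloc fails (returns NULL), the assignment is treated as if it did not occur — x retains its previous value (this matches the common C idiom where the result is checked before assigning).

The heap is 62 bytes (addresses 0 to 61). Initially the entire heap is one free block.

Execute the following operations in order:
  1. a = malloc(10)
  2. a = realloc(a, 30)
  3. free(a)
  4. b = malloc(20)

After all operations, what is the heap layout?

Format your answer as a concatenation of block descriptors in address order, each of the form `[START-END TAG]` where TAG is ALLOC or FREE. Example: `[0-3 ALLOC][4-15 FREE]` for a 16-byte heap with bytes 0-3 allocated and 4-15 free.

Op 1: a = malloc(10) -> a = 0; heap: [0-9 ALLOC][10-61 FREE]
Op 2: a = realloc(a, 30) -> a = 0; heap: [0-29 ALLOC][30-61 FREE]
Op 3: free(a) -> (freed a); heap: [0-61 FREE]
Op 4: b = malloc(20) -> b = 0; heap: [0-19 ALLOC][20-61 FREE]

Answer: [0-19 ALLOC][20-61 FREE]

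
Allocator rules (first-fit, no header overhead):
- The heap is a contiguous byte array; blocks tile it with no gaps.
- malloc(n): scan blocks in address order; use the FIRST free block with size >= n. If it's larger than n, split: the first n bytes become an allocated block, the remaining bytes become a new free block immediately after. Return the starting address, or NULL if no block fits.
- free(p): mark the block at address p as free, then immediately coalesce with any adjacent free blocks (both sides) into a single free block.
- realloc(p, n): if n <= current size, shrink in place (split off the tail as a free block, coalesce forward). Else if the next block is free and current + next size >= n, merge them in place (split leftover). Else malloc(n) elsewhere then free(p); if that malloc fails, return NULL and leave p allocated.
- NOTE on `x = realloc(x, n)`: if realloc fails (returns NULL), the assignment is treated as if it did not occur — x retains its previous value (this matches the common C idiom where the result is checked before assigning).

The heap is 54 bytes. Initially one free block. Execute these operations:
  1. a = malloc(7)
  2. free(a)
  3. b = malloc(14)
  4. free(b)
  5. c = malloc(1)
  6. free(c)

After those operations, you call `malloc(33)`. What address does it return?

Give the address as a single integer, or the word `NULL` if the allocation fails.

Answer: 0

Derivation:
Op 1: a = malloc(7) -> a = 0; heap: [0-6 ALLOC][7-53 FREE]
Op 2: free(a) -> (freed a); heap: [0-53 FREE]
Op 3: b = malloc(14) -> b = 0; heap: [0-13 ALLOC][14-53 FREE]
Op 4: free(b) -> (freed b); heap: [0-53 FREE]
Op 5: c = malloc(1) -> c = 0; heap: [0-0 ALLOC][1-53 FREE]
Op 6: free(c) -> (freed c); heap: [0-53 FREE]
malloc(33): first-fit scan over [0-53 FREE] -> 0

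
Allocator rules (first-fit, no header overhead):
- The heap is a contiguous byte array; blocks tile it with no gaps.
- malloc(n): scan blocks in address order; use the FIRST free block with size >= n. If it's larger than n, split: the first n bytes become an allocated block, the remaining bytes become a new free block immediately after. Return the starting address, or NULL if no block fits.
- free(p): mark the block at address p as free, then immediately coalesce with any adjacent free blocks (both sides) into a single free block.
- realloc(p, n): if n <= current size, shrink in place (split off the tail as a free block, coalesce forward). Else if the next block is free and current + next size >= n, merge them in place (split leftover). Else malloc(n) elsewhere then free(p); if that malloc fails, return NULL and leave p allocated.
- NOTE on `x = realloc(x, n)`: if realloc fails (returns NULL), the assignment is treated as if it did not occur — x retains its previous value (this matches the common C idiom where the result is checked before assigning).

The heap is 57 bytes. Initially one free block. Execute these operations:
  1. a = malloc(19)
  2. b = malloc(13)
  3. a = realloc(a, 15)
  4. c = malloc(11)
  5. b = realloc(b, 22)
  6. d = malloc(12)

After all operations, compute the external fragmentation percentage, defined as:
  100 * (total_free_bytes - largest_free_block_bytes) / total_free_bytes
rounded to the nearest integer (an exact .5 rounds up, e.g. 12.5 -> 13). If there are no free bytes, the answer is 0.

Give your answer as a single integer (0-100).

Answer: 33

Derivation:
Op 1: a = malloc(19) -> a = 0; heap: [0-18 ALLOC][19-56 FREE]
Op 2: b = malloc(13) -> b = 19; heap: [0-18 ALLOC][19-31 ALLOC][32-56 FREE]
Op 3: a = realloc(a, 15) -> a = 0; heap: [0-14 ALLOC][15-18 FREE][19-31 ALLOC][32-56 FREE]
Op 4: c = malloc(11) -> c = 32; heap: [0-14 ALLOC][15-18 FREE][19-31 ALLOC][32-42 ALLOC][43-56 FREE]
Op 5: b = realloc(b, 22) -> NULL (b unchanged); heap: [0-14 ALLOC][15-18 FREE][19-31 ALLOC][32-42 ALLOC][43-56 FREE]
Op 6: d = malloc(12) -> d = 43; heap: [0-14 ALLOC][15-18 FREE][19-31 ALLOC][32-42 ALLOC][43-54 ALLOC][55-56 FREE]
Free blocks: [4 2] total_free=6 largest=4 -> 100*(6-4)/6 = 200/6 ≈ 33.333 -> rounds to 33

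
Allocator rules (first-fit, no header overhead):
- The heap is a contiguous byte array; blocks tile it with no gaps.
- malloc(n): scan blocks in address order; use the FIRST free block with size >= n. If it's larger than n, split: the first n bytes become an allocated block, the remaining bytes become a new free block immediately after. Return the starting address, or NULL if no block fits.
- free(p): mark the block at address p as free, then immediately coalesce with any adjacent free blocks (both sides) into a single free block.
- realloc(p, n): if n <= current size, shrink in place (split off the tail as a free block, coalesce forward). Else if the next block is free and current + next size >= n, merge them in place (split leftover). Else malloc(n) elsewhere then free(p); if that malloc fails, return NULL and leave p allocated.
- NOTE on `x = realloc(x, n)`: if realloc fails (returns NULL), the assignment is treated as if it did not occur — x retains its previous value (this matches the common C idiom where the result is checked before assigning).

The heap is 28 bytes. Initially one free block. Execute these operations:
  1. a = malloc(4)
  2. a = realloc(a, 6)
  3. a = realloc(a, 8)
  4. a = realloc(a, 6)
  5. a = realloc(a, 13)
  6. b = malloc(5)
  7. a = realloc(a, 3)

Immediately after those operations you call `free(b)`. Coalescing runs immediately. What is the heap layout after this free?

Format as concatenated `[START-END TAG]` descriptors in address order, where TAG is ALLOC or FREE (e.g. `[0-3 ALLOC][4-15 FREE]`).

Op 1: a = malloc(4) -> a = 0; heap: [0-3 ALLOC][4-27 FREE]
Op 2: a = realloc(a, 6) -> a = 0; heap: [0-5 ALLOC][6-27 FREE]
Op 3: a = realloc(a, 8) -> a = 0; heap: [0-7 ALLOC][8-27 FREE]
Op 4: a = realloc(a, 6) -> a = 0; heap: [0-5 ALLOC][6-27 FREE]
Op 5: a = realloc(a, 13) -> a = 0; heap: [0-12 ALLOC][13-27 FREE]
Op 6: b = malloc(5) -> b = 13; heap: [0-12 ALLOC][13-17 ALLOC][18-27 FREE]
Op 7: a = realloc(a, 3) -> a = 0; heap: [0-2 ALLOC][3-12 FREE][13-17 ALLOC][18-27 FREE]
free(b): b = 13 -> block [13-17 ALLOC]; mark free, coalesce with adjacent free neighbors -> [0-2 ALLOC][3-27 FREE]

Answer: [0-2 ALLOC][3-27 FREE]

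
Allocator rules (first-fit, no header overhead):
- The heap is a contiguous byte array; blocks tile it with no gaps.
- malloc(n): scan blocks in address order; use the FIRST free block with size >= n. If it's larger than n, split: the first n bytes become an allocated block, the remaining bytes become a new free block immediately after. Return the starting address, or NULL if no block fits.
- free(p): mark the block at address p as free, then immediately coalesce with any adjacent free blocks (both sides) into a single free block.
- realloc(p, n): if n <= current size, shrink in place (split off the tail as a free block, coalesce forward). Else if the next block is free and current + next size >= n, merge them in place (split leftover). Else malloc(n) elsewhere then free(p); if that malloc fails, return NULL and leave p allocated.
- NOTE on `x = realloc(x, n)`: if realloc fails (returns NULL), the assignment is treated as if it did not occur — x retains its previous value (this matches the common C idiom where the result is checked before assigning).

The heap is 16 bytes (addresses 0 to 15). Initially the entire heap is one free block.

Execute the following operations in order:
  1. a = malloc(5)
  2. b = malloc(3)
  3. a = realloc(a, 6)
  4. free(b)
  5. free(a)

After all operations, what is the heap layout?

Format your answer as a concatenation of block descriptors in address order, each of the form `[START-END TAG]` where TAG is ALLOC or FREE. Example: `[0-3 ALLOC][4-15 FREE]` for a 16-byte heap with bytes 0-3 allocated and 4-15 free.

Op 1: a = malloc(5) -> a = 0; heap: [0-4 ALLOC][5-15 FREE]
Op 2: b = malloc(3) -> b = 5; heap: [0-4 ALLOC][5-7 ALLOC][8-15 FREE]
Op 3: a = realloc(a, 6) -> a = 8; heap: [0-4 FREE][5-7 ALLOC][8-13 ALLOC][14-15 FREE]
Op 4: free(b) -> (freed b); heap: [0-7 FREE][8-13 ALLOC][14-15 FREE]
Op 5: free(a) -> (freed a); heap: [0-15 FREE]

Answer: [0-15 FREE]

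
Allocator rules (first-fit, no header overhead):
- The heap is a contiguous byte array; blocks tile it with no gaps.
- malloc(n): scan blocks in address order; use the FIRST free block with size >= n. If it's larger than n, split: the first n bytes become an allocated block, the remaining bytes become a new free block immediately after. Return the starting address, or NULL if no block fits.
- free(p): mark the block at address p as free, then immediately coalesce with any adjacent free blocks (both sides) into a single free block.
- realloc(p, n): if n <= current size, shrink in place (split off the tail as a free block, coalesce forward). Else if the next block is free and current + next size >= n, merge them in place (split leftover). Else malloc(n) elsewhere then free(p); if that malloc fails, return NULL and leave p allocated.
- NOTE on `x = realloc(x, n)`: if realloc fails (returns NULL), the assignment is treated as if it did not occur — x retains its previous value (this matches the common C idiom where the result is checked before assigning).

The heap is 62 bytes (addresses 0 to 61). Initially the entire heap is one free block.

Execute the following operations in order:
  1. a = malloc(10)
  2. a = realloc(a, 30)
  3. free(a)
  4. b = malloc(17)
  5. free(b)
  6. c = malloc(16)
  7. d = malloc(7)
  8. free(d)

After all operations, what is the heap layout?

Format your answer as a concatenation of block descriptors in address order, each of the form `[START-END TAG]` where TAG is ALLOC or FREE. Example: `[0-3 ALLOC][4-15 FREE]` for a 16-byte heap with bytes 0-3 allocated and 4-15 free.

Op 1: a = malloc(10) -> a = 0; heap: [0-9 ALLOC][10-61 FREE]
Op 2: a = realloc(a, 30) -> a = 0; heap: [0-29 ALLOC][30-61 FREE]
Op 3: free(a) -> (freed a); heap: [0-61 FREE]
Op 4: b = malloc(17) -> b = 0; heap: [0-16 ALLOC][17-61 FREE]
Op 5: free(b) -> (freed b); heap: [0-61 FREE]
Op 6: c = malloc(16) -> c = 0; heap: [0-15 ALLOC][16-61 FREE]
Op 7: d = malloc(7) -> d = 16; heap: [0-15 ALLOC][16-22 ALLOC][23-61 FREE]
Op 8: free(d) -> (freed d); heap: [0-15 ALLOC][16-61 FREE]

Answer: [0-15 ALLOC][16-61 FREE]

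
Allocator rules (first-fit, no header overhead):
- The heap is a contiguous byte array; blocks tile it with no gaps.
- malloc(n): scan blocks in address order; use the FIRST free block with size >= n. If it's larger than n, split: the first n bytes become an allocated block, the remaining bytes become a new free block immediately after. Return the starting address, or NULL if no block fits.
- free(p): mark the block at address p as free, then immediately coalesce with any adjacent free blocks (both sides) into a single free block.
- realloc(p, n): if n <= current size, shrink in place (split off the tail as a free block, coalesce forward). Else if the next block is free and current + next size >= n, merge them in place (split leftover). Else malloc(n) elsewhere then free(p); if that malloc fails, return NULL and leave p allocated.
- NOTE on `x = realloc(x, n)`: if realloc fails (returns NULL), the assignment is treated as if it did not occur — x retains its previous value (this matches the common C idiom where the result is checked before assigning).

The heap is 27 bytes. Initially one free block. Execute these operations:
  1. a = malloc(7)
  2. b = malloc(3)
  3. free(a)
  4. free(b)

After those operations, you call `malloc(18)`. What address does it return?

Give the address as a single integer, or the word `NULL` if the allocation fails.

Op 1: a = malloc(7) -> a = 0; heap: [0-6 ALLOC][7-26 FREE]
Op 2: b = malloc(3) -> b = 7; heap: [0-6 ALLOC][7-9 ALLOC][10-26 FREE]
Op 3: free(a) -> (freed a); heap: [0-6 FREE][7-9 ALLOC][10-26 FREE]
Op 4: free(b) -> (freed b); heap: [0-26 FREE]
malloc(18): first-fit scan over [0-26 FREE] -> 0

Answer: 0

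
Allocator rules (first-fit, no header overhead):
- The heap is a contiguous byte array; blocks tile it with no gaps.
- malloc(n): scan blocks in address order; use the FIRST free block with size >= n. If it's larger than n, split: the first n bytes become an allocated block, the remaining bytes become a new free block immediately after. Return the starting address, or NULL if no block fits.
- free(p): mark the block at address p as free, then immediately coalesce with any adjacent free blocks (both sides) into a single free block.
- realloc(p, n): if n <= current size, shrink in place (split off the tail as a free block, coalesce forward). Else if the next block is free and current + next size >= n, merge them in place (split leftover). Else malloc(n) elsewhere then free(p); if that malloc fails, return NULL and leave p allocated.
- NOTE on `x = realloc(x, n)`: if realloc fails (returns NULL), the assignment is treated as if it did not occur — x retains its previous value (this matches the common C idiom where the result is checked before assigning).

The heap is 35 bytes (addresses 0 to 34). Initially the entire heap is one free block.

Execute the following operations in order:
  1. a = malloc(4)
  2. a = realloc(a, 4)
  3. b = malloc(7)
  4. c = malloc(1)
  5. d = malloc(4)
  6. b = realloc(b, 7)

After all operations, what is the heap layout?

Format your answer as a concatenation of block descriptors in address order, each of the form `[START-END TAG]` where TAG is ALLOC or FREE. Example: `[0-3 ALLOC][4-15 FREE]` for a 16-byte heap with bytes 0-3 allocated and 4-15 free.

Op 1: a = malloc(4) -> a = 0; heap: [0-3 ALLOC][4-34 FREE]
Op 2: a = realloc(a, 4) -> a = 0; heap: [0-3 ALLOC][4-34 FREE]
Op 3: b = malloc(7) -> b = 4; heap: [0-3 ALLOC][4-10 ALLOC][11-34 FREE]
Op 4: c = malloc(1) -> c = 11; heap: [0-3 ALLOC][4-10 ALLOC][11-11 ALLOC][12-34 FREE]
Op 5: d = malloc(4) -> d = 12; heap: [0-3 ALLOC][4-10 ALLOC][11-11 ALLOC][12-15 ALLOC][16-34 FREE]
Op 6: b = realloc(b, 7) -> b = 4; heap: [0-3 ALLOC][4-10 ALLOC][11-11 ALLOC][12-15 ALLOC][16-34 FREE]

Answer: [0-3 ALLOC][4-10 ALLOC][11-11 ALLOC][12-15 ALLOC][16-34 FREE]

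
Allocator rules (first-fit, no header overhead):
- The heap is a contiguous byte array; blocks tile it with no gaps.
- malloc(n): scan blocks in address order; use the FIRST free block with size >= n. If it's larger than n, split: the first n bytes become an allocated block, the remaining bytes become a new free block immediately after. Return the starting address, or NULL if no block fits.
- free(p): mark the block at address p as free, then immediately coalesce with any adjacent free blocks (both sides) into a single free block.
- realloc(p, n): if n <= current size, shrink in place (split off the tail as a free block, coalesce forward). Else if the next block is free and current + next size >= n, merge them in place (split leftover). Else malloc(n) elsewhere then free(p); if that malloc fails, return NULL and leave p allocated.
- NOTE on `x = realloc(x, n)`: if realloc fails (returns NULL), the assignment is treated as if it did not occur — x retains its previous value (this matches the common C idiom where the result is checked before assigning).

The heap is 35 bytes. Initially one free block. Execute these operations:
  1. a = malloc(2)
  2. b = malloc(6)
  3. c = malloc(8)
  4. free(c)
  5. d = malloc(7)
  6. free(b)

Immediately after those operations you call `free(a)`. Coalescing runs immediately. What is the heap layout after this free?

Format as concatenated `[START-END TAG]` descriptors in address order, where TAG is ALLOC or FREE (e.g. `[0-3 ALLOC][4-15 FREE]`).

Op 1: a = malloc(2) -> a = 0; heap: [0-1 ALLOC][2-34 FREE]
Op 2: b = malloc(6) -> b = 2; heap: [0-1 ALLOC][2-7 ALLOC][8-34 FREE]
Op 3: c = malloc(8) -> c = 8; heap: [0-1 ALLOC][2-7 ALLOC][8-15 ALLOC][16-34 FREE]
Op 4: free(c) -> (freed c); heap: [0-1 ALLOC][2-7 ALLOC][8-34 FREE]
Op 5: d = malloc(7) -> d = 8; heap: [0-1 ALLOC][2-7 ALLOC][8-14 ALLOC][15-34 FREE]
Op 6: free(b) -> (freed b); heap: [0-1 ALLOC][2-7 FREE][8-14 ALLOC][15-34 FREE]
free(a): a = 0 -> block [0-1 ALLOC]; mark free, coalesce with adjacent free neighbors -> [0-7 FREE][8-14 ALLOC][15-34 FREE]

Answer: [0-7 FREE][8-14 ALLOC][15-34 FREE]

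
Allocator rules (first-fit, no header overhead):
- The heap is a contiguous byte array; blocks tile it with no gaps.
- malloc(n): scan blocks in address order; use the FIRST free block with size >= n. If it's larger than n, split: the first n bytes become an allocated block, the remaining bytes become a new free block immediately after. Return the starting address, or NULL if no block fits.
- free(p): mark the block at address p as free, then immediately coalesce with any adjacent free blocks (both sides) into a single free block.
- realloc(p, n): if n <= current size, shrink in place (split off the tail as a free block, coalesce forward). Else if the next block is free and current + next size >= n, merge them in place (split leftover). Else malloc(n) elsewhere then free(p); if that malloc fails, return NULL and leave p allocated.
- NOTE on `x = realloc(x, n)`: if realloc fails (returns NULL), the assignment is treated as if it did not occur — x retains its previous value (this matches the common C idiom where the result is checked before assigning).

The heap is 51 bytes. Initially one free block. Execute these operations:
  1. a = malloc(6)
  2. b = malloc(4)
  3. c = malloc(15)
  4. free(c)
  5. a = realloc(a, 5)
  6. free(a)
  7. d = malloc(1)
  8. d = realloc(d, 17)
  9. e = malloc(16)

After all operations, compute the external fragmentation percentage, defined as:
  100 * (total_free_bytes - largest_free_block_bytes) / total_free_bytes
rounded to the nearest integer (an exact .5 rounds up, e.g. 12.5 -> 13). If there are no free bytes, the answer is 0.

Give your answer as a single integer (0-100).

Answer: 43

Derivation:
Op 1: a = malloc(6) -> a = 0; heap: [0-5 ALLOC][6-50 FREE]
Op 2: b = malloc(4) -> b = 6; heap: [0-5 ALLOC][6-9 ALLOC][10-50 FREE]
Op 3: c = malloc(15) -> c = 10; heap: [0-5 ALLOC][6-9 ALLOC][10-24 ALLOC][25-50 FREE]
Op 4: free(c) -> (freed c); heap: [0-5 ALLOC][6-9 ALLOC][10-50 FREE]
Op 5: a = realloc(a, 5) -> a = 0; heap: [0-4 ALLOC][5-5 FREE][6-9 ALLOC][10-50 FREE]
Op 6: free(a) -> (freed a); heap: [0-5 FREE][6-9 ALLOC][10-50 FREE]
Op 7: d = malloc(1) -> d = 0; heap: [0-0 ALLOC][1-5 FREE][6-9 ALLOC][10-50 FREE]
Op 8: d = realloc(d, 17) -> d = 10; heap: [0-5 FREE][6-9 ALLOC][10-26 ALLOC][27-50 FREE]
Op 9: e = malloc(16) -> e = 27; heap: [0-5 FREE][6-9 ALLOC][10-26 ALLOC][27-42 ALLOC][43-50 FREE]
Free blocks: [6 8] total_free=14 largest=8 -> 100*(14-8)/14 = 600/14 ≈ 42.857 -> rounds to 43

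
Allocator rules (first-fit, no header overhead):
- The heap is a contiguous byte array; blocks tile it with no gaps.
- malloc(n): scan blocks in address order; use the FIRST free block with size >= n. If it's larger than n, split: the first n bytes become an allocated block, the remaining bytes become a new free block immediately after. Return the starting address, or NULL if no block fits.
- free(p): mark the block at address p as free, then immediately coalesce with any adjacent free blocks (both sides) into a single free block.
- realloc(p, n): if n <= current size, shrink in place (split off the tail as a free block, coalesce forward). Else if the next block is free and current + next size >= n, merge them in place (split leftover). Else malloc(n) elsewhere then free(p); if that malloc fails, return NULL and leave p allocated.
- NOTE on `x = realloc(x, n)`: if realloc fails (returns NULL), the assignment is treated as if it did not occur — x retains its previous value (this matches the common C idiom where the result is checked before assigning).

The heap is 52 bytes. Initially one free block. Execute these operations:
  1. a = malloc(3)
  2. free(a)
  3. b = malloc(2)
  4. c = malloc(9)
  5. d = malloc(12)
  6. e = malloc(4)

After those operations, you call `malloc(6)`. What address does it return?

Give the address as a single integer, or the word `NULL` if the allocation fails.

Answer: 27

Derivation:
Op 1: a = malloc(3) -> a = 0; heap: [0-2 ALLOC][3-51 FREE]
Op 2: free(a) -> (freed a); heap: [0-51 FREE]
Op 3: b = malloc(2) -> b = 0; heap: [0-1 ALLOC][2-51 FREE]
Op 4: c = malloc(9) -> c = 2; heap: [0-1 ALLOC][2-10 ALLOC][11-51 FREE]
Op 5: d = malloc(12) -> d = 11; heap: [0-1 ALLOC][2-10 ALLOC][11-22 ALLOC][23-51 FREE]
Op 6: e = malloc(4) -> e = 23; heap: [0-1 ALLOC][2-10 ALLOC][11-22 ALLOC][23-26 ALLOC][27-51 FREE]
malloc(6): first-fit scan over [0-1 ALLOC][2-10 ALLOC][11-22 ALLOC][23-26 ALLOC][27-51 FREE] -> 27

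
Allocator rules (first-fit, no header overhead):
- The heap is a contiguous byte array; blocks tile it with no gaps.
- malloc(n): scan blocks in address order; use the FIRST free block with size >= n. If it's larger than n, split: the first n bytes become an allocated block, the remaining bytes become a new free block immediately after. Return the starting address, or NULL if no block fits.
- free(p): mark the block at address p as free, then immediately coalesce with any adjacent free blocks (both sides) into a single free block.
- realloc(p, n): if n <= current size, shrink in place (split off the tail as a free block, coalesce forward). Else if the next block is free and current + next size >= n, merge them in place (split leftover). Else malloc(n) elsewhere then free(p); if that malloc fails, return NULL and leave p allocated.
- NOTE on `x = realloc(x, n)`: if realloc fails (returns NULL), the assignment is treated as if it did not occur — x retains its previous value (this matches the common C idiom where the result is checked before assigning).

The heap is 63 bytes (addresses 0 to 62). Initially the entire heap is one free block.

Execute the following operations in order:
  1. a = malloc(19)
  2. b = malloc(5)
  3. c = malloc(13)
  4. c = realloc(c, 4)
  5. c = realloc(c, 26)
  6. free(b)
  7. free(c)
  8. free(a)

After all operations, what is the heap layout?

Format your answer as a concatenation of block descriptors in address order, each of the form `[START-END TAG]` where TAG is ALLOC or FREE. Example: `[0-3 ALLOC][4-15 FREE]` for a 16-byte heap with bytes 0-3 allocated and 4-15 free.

Answer: [0-62 FREE]

Derivation:
Op 1: a = malloc(19) -> a = 0; heap: [0-18 ALLOC][19-62 FREE]
Op 2: b = malloc(5) -> b = 19; heap: [0-18 ALLOC][19-23 ALLOC][24-62 FREE]
Op 3: c = malloc(13) -> c = 24; heap: [0-18 ALLOC][19-23 ALLOC][24-36 ALLOC][37-62 FREE]
Op 4: c = realloc(c, 4) -> c = 24; heap: [0-18 ALLOC][19-23 ALLOC][24-27 ALLOC][28-62 FREE]
Op 5: c = realloc(c, 26) -> c = 24; heap: [0-18 ALLOC][19-23 ALLOC][24-49 ALLOC][50-62 FREE]
Op 6: free(b) -> (freed b); heap: [0-18 ALLOC][19-23 FREE][24-49 ALLOC][50-62 FREE]
Op 7: free(c) -> (freed c); heap: [0-18 ALLOC][19-62 FREE]
Op 8: free(a) -> (freed a); heap: [0-62 FREE]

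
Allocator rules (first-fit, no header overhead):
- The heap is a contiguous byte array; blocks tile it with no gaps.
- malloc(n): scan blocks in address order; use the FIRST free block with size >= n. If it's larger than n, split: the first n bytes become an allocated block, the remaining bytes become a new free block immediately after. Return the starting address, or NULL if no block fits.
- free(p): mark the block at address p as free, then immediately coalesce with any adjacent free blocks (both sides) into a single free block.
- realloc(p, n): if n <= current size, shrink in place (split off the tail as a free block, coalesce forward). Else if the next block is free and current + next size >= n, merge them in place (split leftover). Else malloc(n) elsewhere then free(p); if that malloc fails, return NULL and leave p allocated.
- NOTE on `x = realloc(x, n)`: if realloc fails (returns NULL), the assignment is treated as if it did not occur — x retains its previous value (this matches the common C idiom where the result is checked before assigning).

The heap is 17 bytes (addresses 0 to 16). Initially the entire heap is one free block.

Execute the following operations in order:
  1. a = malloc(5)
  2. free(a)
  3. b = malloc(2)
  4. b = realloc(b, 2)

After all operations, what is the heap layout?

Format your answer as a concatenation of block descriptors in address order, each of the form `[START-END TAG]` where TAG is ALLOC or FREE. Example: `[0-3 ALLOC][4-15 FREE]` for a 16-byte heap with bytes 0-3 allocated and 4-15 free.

Op 1: a = malloc(5) -> a = 0; heap: [0-4 ALLOC][5-16 FREE]
Op 2: free(a) -> (freed a); heap: [0-16 FREE]
Op 3: b = malloc(2) -> b = 0; heap: [0-1 ALLOC][2-16 FREE]
Op 4: b = realloc(b, 2) -> b = 0; heap: [0-1 ALLOC][2-16 FREE]

Answer: [0-1 ALLOC][2-16 FREE]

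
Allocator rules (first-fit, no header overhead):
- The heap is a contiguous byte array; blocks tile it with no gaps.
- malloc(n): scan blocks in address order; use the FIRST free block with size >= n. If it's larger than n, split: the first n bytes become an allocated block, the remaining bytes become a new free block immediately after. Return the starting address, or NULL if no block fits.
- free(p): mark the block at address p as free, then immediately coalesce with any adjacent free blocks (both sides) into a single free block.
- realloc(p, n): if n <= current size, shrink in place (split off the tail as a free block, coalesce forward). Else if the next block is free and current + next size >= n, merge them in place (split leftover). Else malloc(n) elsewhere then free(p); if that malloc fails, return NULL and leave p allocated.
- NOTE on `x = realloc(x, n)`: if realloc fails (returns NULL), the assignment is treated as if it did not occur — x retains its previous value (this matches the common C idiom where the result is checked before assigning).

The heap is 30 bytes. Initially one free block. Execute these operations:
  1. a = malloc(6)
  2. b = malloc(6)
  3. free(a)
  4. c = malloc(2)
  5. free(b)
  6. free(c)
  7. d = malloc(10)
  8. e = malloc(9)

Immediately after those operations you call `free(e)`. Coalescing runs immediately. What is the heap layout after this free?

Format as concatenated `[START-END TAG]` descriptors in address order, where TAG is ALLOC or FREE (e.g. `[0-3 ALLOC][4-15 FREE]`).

Op 1: a = malloc(6) -> a = 0; heap: [0-5 ALLOC][6-29 FREE]
Op 2: b = malloc(6) -> b = 6; heap: [0-5 ALLOC][6-11 ALLOC][12-29 FREE]
Op 3: free(a) -> (freed a); heap: [0-5 FREE][6-11 ALLOC][12-29 FREE]
Op 4: c = malloc(2) -> c = 0; heap: [0-1 ALLOC][2-5 FREE][6-11 ALLOC][12-29 FREE]
Op 5: free(b) -> (freed b); heap: [0-1 ALLOC][2-29 FREE]
Op 6: free(c) -> (freed c); heap: [0-29 FREE]
Op 7: d = malloc(10) -> d = 0; heap: [0-9 ALLOC][10-29 FREE]
Op 8: e = malloc(9) -> e = 10; heap: [0-9 ALLOC][10-18 ALLOC][19-29 FREE]
free(e): e = 10 -> block [10-18 ALLOC]; mark free, coalesce with adjacent free neighbors -> [0-9 ALLOC][10-29 FREE]

Answer: [0-9 ALLOC][10-29 FREE]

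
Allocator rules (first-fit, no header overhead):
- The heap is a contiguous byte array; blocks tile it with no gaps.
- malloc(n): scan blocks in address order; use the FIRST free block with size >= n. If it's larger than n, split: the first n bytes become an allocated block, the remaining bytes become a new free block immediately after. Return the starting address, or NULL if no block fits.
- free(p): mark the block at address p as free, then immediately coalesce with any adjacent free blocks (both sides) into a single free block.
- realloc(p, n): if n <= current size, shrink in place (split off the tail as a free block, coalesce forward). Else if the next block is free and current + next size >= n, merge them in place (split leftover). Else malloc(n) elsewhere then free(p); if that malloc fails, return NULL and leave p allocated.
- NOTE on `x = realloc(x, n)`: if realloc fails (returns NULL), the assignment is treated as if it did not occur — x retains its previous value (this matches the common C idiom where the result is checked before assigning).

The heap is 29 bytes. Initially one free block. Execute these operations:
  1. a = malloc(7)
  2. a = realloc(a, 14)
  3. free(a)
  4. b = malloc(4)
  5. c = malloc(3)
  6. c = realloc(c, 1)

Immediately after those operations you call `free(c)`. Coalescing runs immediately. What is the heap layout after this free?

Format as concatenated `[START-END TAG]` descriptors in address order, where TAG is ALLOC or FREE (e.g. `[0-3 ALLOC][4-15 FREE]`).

Answer: [0-3 ALLOC][4-28 FREE]

Derivation:
Op 1: a = malloc(7) -> a = 0; heap: [0-6 ALLOC][7-28 FREE]
Op 2: a = realloc(a, 14) -> a = 0; heap: [0-13 ALLOC][14-28 FREE]
Op 3: free(a) -> (freed a); heap: [0-28 FREE]
Op 4: b = malloc(4) -> b = 0; heap: [0-3 ALLOC][4-28 FREE]
Op 5: c = malloc(3) -> c = 4; heap: [0-3 ALLOC][4-6 ALLOC][7-28 FREE]
Op 6: c = realloc(c, 1) -> c = 4; heap: [0-3 ALLOC][4-4 ALLOC][5-28 FREE]
free(c): c = 4 -> block [4-4 ALLOC]; mark free, coalesce with adjacent free neighbors -> [0-3 ALLOC][4-28 FREE]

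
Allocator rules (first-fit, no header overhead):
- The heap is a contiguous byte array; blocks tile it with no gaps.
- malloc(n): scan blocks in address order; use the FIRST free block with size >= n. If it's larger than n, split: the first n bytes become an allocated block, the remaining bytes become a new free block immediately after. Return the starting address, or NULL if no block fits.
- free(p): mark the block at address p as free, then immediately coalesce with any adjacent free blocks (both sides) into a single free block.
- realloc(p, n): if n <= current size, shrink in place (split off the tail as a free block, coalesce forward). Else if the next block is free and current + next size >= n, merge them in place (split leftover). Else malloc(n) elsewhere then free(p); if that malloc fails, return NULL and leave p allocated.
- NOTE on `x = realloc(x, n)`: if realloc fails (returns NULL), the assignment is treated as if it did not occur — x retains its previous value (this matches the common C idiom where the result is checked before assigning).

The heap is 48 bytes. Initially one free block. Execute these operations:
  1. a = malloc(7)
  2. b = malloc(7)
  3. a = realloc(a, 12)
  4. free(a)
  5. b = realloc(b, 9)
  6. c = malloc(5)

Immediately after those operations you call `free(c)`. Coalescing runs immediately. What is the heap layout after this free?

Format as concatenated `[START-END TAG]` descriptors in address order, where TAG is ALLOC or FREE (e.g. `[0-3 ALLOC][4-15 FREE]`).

Answer: [0-6 FREE][7-15 ALLOC][16-47 FREE]

Derivation:
Op 1: a = malloc(7) -> a = 0; heap: [0-6 ALLOC][7-47 FREE]
Op 2: b = malloc(7) -> b = 7; heap: [0-6 ALLOC][7-13 ALLOC][14-47 FREE]
Op 3: a = realloc(a, 12) -> a = 14; heap: [0-6 FREE][7-13 ALLOC][14-25 ALLOC][26-47 FREE]
Op 4: free(a) -> (freed a); heap: [0-6 FREE][7-13 ALLOC][14-47 FREE]
Op 5: b = realloc(b, 9) -> b = 7; heap: [0-6 FREE][7-15 ALLOC][16-47 FREE]
Op 6: c = malloc(5) -> c = 0; heap: [0-4 ALLOC][5-6 FREE][7-15 ALLOC][16-47 FREE]
free(c): c = 0 -> block [0-4 ALLOC]; mark free, coalesce with adjacent free neighbors -> [0-6 FREE][7-15 ALLOC][16-47 FREE]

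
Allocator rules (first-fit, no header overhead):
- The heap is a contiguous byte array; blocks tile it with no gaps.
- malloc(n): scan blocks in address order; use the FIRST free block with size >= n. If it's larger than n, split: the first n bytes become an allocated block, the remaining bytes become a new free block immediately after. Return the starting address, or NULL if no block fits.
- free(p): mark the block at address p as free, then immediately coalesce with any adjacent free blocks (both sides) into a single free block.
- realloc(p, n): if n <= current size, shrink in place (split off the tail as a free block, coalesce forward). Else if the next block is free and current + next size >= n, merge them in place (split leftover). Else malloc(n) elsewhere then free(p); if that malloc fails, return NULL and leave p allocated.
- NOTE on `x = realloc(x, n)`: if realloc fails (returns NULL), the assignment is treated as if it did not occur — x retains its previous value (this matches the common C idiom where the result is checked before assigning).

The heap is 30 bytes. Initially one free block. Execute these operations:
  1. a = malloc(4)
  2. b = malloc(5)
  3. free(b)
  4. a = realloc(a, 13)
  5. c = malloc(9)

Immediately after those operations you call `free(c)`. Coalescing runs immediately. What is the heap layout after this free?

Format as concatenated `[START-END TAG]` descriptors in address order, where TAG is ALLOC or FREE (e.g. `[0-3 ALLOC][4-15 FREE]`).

Op 1: a = malloc(4) -> a = 0; heap: [0-3 ALLOC][4-29 FREE]
Op 2: b = malloc(5) -> b = 4; heap: [0-3 ALLOC][4-8 ALLOC][9-29 FREE]
Op 3: free(b) -> (freed b); heap: [0-3 ALLOC][4-29 FREE]
Op 4: a = realloc(a, 13) -> a = 0; heap: [0-12 ALLOC][13-29 FREE]
Op 5: c = malloc(9) -> c = 13; heap: [0-12 ALLOC][13-21 ALLOC][22-29 FREE]
free(c): c = 13 -> block [13-21 ALLOC]; mark free, coalesce with adjacent free neighbors -> [0-12 ALLOC][13-29 FREE]

Answer: [0-12 ALLOC][13-29 FREE]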